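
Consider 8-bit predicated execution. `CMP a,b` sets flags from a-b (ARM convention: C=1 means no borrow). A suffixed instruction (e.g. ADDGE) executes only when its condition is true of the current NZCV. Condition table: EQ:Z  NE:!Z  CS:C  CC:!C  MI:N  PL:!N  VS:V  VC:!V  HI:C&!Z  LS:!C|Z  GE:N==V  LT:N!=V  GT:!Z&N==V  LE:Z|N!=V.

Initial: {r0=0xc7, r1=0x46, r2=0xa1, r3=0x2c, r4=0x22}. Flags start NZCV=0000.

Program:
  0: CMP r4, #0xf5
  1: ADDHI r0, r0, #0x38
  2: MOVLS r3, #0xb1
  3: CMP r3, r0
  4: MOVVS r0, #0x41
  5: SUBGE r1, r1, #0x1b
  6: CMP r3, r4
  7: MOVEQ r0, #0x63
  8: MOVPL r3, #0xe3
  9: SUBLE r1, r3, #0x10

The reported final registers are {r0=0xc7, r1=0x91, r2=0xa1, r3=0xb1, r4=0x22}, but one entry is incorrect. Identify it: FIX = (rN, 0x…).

FIX = (r1, 0xa1)

[0] flags=0000 → (cmp)
[1] flags=0000 HI?F → skip
[2] flags=0000 LS?T → r3=0xb1
[3] flags=1000 → (cmp)
[4] flags=1000 VS?F → skip
[5] flags=1000 GE?F → skip
[6] flags=1010 → (cmp)
[7] flags=1010 EQ?F → skip
[8] flags=1010 PL?F → skip
[9] flags=1010 LE?T → r1=0xa1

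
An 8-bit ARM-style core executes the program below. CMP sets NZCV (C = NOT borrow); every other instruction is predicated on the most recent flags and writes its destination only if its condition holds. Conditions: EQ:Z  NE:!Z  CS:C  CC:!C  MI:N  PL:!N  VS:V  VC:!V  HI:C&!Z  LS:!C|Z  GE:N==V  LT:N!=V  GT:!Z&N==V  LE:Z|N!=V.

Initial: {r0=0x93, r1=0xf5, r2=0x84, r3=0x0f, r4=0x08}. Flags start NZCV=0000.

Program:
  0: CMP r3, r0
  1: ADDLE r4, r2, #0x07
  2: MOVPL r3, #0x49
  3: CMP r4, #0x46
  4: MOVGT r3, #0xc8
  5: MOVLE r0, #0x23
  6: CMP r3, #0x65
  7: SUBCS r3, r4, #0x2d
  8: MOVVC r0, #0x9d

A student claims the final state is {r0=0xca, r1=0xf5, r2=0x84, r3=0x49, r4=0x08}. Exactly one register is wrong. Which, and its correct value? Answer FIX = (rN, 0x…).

FIX = (r0, 0x9d)

[0] flags=0000 → (cmp)
[1] flags=0000 LE?F → skip
[2] flags=0000 PL?T → r3=0x49
[3] flags=1000 → (cmp)
[4] flags=1000 GT?F → skip
[5] flags=1000 LE?T → r0=0x23
[6] flags=1000 → (cmp)
[7] flags=1000 CS?F → skip
[8] flags=1000 VC?T → r0=0x9d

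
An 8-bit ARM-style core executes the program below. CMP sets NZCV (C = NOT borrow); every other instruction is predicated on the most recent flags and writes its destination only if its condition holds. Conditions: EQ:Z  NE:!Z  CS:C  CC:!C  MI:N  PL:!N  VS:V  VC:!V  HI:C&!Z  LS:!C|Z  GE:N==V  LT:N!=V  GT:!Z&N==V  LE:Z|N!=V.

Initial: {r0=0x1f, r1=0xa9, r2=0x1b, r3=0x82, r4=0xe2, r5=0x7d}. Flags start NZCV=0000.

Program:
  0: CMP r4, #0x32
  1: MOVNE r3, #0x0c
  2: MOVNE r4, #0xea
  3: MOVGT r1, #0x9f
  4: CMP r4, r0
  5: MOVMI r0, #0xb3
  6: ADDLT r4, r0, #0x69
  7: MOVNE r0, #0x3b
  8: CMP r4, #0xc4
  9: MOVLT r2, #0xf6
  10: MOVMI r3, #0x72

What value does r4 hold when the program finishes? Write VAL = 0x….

0: ✓ CMP  NZCV=1010
1: ✓ MOVNE  r3←0x0c
2: ✓ MOVNE  r4←0xea
3: · MOVGT
4: ✓ CMP  NZCV=1010
5: ✓ MOVMI  r0←0xb3
6: ✓ ADDLT  r4←0x1c
7: ✓ MOVNE  r0←0x3b
8: ✓ CMP  NZCV=0000
9: · MOVLT
10: · MOVMI

VAL = 0x1c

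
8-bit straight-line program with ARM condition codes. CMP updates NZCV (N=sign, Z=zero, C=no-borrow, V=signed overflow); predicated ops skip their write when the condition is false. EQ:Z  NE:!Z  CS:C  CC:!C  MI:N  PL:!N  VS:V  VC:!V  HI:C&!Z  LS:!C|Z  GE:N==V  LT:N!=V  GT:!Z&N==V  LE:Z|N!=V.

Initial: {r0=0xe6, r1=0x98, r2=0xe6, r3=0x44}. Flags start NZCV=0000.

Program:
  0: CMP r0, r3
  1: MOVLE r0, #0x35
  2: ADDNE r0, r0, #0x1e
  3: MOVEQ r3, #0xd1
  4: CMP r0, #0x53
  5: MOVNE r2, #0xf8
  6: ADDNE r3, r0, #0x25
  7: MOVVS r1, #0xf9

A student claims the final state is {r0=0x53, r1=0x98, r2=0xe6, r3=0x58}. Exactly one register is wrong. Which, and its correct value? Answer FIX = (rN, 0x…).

FIX = (r3, 0x44)

[0] flags=1010 → (cmp)
[1] flags=1010 LE?T → r0=0x35
[2] flags=1010 NE?T → r0=0x53
[3] flags=1010 EQ?F → skip
[4] flags=0110 → (cmp)
[5] flags=0110 NE?F → skip
[6] flags=0110 NE?F → skip
[7] flags=0110 VS?F → skip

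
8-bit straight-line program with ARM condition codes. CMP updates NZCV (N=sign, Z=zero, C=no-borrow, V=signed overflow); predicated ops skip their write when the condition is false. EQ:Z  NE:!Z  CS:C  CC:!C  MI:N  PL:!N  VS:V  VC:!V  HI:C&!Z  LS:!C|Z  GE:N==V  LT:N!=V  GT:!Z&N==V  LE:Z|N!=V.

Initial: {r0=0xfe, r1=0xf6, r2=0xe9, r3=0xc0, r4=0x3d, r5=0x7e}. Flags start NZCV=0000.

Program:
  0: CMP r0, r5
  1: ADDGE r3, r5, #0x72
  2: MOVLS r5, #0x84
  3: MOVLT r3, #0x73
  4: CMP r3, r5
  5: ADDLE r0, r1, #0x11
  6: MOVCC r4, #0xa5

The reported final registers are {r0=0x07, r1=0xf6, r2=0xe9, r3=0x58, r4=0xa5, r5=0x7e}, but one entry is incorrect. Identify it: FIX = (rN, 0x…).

FIX = (r3, 0x73)

0: ✓ CMP  NZCV=1010
1: · ADDGE
2: · MOVLS
3: ✓ MOVLT  r3←0x73
4: ✓ CMP  NZCV=1000
5: ✓ ADDLE  r0←0x07
6: ✓ MOVCC  r4←0xa5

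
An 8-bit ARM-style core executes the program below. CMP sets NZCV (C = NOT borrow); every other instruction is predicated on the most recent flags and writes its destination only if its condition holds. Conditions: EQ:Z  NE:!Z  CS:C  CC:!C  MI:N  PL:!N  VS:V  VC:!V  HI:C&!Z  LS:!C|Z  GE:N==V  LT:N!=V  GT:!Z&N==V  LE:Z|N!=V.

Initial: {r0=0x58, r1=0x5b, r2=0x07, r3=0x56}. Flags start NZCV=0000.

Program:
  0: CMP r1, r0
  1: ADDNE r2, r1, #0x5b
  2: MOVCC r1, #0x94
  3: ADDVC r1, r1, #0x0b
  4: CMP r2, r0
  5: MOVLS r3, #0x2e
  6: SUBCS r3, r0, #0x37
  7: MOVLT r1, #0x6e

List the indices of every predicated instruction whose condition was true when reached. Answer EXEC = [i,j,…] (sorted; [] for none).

EXEC = [1,3,6,7]

[0] flags=0010 → (cmp)
[1] flags=0010 NE?T → r2=0xb6
[2] flags=0010 CC?F → skip
[3] flags=0010 VC?T → r1=0x66
[4] flags=0011 → (cmp)
[5] flags=0011 LS?F → skip
[6] flags=0011 CS?T → r3=0x21
[7] flags=0011 LT?T → r1=0x6e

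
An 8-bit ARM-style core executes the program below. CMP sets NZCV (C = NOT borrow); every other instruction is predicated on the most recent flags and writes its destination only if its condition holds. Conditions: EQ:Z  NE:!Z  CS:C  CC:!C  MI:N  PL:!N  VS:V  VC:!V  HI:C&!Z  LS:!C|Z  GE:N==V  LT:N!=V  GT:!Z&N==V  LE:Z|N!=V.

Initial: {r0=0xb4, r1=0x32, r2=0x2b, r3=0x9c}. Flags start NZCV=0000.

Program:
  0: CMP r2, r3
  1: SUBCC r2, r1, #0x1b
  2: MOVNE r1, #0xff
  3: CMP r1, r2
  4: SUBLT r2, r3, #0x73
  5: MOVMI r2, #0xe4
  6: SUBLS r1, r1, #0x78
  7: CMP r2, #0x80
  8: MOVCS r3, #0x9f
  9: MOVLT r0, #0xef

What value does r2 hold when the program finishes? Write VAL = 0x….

VAL = 0xe4

0: ✓ CMP  NZCV=1001
1: ✓ SUBCC  r2←0x17
2: ✓ MOVNE  r1←0xff
3: ✓ CMP  NZCV=1010
4: ✓ SUBLT  r2←0x29
5: ✓ MOVMI  r2←0xe4
6: · SUBLS
7: ✓ CMP  NZCV=0010
8: ✓ MOVCS  r3←0x9f
9: · MOVLT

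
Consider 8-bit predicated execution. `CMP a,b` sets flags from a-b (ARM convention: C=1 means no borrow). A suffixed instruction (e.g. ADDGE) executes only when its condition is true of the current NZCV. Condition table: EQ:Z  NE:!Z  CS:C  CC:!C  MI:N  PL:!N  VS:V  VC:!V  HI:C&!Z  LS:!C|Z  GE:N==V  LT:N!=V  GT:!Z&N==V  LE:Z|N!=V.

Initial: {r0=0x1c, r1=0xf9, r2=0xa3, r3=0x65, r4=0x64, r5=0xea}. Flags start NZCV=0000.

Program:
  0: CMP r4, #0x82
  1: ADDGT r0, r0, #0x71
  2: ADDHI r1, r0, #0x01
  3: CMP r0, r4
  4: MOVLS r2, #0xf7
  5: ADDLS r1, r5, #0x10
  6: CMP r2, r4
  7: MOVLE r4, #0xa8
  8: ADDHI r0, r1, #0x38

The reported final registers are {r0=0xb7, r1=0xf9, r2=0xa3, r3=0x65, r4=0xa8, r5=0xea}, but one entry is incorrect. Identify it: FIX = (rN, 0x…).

FIX = (r0, 0x31)

[0] flags=1001 → (cmp)
[1] flags=1001 GT?T → r0=0x8d
[2] flags=1001 HI?F → skip
[3] flags=0011 → (cmp)
[4] flags=0011 LS?F → skip
[5] flags=0011 LS?F → skip
[6] flags=0011 → (cmp)
[7] flags=0011 LE?T → r4=0xa8
[8] flags=0011 HI?T → r0=0x31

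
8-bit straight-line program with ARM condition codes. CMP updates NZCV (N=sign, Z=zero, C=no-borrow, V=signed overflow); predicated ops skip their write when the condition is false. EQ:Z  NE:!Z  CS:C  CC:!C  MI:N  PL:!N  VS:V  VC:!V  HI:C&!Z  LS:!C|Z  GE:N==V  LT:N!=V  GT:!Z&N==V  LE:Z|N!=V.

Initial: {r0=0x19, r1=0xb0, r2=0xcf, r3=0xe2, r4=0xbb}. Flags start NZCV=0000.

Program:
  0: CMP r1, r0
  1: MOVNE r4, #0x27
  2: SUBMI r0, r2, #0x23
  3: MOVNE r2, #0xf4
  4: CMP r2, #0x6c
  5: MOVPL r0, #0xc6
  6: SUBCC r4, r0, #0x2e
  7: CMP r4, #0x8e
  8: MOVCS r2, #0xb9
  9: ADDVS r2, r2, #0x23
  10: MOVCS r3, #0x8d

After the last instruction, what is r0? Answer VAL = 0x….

VAL = 0xac

0: ✓ CMP  NZCV=1010
1: ✓ MOVNE  r4←0x27
2: ✓ SUBMI  r0←0xac
3: ✓ MOVNE  r2←0xf4
4: ✓ CMP  NZCV=1010
5: · MOVPL
6: · SUBCC
7: ✓ CMP  NZCV=1001
8: · MOVCS
9: ✓ ADDVS  r2←0x17
10: · MOVCS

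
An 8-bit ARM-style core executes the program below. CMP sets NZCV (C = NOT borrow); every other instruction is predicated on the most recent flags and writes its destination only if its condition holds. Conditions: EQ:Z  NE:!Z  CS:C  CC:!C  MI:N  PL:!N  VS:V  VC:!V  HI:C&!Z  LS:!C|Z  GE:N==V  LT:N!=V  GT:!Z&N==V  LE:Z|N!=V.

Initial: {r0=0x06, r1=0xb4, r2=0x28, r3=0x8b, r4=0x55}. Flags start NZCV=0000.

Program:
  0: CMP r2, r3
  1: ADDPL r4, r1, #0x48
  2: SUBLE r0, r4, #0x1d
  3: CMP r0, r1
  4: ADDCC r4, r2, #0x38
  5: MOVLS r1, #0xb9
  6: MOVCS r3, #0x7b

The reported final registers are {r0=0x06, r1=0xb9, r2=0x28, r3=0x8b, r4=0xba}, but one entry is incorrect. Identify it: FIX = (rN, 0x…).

0: ✓ CMP  NZCV=1001
1: · ADDPL
2: · SUBLE
3: ✓ CMP  NZCV=0000
4: ✓ ADDCC  r4←0x60
5: ✓ MOVLS  r1←0xb9
6: · MOVCS

FIX = (r4, 0x60)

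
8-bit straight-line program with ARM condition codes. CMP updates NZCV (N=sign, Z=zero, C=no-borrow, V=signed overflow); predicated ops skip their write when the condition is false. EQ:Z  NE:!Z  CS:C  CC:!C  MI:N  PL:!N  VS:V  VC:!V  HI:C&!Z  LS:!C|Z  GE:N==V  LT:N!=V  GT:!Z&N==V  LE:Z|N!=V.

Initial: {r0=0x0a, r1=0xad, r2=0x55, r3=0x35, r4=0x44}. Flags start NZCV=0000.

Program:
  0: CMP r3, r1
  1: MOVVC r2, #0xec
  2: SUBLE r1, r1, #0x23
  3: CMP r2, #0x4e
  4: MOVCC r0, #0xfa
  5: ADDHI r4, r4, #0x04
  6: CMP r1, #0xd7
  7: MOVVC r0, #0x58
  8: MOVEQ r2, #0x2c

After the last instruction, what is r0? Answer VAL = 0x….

[0] flags=1001 → (cmp)
[1] flags=1001 VC?F → skip
[2] flags=1001 LE?F → skip
[3] flags=0010 → (cmp)
[4] flags=0010 CC?F → skip
[5] flags=0010 HI?T → r4=0x48
[6] flags=1000 → (cmp)
[7] flags=1000 VC?T → r0=0x58
[8] flags=1000 EQ?F → skip

VAL = 0x58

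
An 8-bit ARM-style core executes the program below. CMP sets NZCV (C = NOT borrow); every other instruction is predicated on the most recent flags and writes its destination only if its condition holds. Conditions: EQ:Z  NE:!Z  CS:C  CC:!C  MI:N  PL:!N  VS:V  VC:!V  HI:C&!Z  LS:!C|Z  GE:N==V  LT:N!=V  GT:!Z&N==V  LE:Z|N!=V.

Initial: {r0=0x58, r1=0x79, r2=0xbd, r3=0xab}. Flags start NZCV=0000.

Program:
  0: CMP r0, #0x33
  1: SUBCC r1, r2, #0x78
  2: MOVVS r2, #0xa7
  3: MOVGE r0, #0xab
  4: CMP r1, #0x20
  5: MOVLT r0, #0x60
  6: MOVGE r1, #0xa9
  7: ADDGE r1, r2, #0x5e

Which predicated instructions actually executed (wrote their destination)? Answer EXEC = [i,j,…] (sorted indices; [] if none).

EXEC = [3,6,7]

0: ✓ CMP  NZCV=0010
1: · SUBCC
2: · MOVVS
3: ✓ MOVGE  r0←0xab
4: ✓ CMP  NZCV=0010
5: · MOVLT
6: ✓ MOVGE  r1←0xa9
7: ✓ ADDGE  r1←0x1b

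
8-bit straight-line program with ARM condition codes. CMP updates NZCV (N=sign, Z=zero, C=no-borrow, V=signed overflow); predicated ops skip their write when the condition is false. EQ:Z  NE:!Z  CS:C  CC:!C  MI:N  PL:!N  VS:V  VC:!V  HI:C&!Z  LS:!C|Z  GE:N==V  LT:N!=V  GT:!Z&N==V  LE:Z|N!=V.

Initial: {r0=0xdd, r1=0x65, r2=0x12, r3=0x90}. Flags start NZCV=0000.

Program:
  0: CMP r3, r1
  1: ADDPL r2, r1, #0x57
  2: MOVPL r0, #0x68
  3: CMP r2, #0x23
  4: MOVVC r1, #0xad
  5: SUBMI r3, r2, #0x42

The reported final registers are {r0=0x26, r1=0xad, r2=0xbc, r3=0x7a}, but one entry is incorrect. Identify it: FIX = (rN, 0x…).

FIX = (r0, 0x68)

0: ✓ CMP  NZCV=0011
1: ✓ ADDPL  r2←0xbc
2: ✓ MOVPL  r0←0x68
3: ✓ CMP  NZCV=1010
4: ✓ MOVVC  r1←0xad
5: ✓ SUBMI  r3←0x7a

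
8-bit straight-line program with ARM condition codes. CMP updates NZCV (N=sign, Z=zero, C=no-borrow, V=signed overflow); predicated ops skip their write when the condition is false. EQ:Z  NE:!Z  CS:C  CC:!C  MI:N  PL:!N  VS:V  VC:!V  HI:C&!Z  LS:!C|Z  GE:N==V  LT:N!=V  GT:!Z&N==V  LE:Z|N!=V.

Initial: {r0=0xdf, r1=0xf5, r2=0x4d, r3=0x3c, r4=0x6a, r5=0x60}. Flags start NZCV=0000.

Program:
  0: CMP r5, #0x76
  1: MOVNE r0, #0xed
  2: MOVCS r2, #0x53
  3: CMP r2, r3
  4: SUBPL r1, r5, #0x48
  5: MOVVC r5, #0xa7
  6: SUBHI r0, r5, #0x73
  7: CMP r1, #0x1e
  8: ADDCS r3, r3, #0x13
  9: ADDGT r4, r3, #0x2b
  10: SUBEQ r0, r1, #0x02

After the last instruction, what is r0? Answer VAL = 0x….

0: ✓ CMP  NZCV=1000
1: ✓ MOVNE  r0←0xed
2: · MOVCS
3: ✓ CMP  NZCV=0010
4: ✓ SUBPL  r1←0x18
5: ✓ MOVVC  r5←0xa7
6: ✓ SUBHI  r0←0x34
7: ✓ CMP  NZCV=1000
8: · ADDCS
9: · ADDGT
10: · SUBEQ

VAL = 0x34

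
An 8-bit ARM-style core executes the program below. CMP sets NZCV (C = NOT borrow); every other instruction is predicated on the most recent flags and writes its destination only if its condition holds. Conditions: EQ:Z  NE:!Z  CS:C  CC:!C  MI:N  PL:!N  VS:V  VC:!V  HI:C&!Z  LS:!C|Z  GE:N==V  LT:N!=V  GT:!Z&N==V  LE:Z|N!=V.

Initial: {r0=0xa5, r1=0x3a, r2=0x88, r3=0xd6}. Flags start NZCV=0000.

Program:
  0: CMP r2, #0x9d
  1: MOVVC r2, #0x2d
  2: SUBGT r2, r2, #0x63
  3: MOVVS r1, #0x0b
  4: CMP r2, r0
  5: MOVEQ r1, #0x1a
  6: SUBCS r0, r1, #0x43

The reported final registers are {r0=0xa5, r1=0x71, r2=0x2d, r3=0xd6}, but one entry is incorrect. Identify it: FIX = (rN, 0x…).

[0] flags=1000 → (cmp)
[1] flags=1000 VC?T → r2=0x2d
[2] flags=1000 GT?F → skip
[3] flags=1000 VS?F → skip
[4] flags=1001 → (cmp)
[5] flags=1001 EQ?F → skip
[6] flags=1001 CS?F → skip

FIX = (r1, 0x3a)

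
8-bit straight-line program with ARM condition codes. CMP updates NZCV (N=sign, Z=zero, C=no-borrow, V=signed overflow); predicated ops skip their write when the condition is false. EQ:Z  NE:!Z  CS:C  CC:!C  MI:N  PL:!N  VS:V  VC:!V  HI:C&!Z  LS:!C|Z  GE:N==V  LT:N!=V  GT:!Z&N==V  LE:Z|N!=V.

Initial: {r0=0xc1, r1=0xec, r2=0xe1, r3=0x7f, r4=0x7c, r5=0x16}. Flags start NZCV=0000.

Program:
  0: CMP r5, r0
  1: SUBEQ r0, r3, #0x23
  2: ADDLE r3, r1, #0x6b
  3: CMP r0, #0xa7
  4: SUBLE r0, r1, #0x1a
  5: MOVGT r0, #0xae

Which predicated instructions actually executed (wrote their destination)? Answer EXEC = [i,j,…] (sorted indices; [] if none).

EXEC = [5]

[0] flags=0000 → (cmp)
[1] flags=0000 EQ?F → skip
[2] flags=0000 LE?F → skip
[3] flags=0010 → (cmp)
[4] flags=0010 LE?F → skip
[5] flags=0010 GT?T → r0=0xae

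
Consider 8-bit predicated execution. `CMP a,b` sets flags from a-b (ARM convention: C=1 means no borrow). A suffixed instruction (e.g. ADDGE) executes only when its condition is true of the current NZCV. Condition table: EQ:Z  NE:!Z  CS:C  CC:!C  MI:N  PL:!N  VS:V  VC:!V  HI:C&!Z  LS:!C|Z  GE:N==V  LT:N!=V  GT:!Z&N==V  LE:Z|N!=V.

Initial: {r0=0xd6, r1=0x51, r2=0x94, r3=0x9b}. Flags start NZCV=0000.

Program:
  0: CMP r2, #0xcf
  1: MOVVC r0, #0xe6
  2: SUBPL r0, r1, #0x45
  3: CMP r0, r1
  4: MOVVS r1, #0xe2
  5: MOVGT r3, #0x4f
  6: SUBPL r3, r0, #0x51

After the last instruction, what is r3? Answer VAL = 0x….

VAL = 0x9b

0: ✓ CMP  NZCV=1000
1: ✓ MOVVC  r0←0xe6
2: · SUBPL
3: ✓ CMP  NZCV=1010
4: · MOVVS
5: · MOVGT
6: · SUBPL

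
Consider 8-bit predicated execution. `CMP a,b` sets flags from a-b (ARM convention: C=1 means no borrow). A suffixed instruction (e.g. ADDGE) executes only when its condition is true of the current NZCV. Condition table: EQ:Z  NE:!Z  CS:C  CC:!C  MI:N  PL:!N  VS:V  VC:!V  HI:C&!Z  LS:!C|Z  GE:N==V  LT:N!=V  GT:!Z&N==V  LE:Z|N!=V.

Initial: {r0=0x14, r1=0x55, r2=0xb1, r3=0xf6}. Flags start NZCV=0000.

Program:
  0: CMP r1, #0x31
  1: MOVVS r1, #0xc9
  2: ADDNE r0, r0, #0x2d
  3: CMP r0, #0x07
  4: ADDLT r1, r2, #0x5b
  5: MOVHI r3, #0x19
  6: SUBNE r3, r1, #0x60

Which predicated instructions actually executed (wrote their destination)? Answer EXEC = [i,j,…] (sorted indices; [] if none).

EXEC = [2,5,6]

0: ✓ CMP  NZCV=0010
1: · MOVVS
2: ✓ ADDNE  r0←0x41
3: ✓ CMP  NZCV=0010
4: · ADDLT
5: ✓ MOVHI  r3←0x19
6: ✓ SUBNE  r3←0xf5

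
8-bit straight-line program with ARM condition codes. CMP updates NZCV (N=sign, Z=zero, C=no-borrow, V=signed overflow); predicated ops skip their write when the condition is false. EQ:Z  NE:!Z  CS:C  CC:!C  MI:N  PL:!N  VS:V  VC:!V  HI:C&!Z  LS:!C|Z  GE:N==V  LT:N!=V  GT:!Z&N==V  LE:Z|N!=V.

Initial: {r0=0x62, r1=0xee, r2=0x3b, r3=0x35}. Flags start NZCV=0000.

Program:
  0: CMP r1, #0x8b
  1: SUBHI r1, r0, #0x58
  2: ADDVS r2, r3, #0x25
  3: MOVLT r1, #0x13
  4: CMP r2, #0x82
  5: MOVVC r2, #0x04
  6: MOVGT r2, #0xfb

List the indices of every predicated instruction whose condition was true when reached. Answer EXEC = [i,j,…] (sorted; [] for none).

EXEC = [1,6]

0: ✓ CMP  NZCV=0010
1: ✓ SUBHI  r1←0x0a
2: · ADDVS
3: · MOVLT
4: ✓ CMP  NZCV=1001
5: · MOVVC
6: ✓ MOVGT  r2←0xfb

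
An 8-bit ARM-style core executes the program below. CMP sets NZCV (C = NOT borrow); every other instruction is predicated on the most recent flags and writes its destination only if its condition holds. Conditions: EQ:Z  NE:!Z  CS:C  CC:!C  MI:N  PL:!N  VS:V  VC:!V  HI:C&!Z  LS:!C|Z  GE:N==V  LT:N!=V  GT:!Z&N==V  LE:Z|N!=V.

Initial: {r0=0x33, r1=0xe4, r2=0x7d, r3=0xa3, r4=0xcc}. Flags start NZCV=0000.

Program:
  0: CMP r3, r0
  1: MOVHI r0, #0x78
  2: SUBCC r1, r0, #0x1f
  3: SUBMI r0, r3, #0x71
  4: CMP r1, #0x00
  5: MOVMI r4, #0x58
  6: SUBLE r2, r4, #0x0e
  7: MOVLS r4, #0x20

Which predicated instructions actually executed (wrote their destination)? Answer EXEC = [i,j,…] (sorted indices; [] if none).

[0] flags=0011 → (cmp)
[1] flags=0011 HI?T → r0=0x78
[2] flags=0011 CC?F → skip
[3] flags=0011 MI?F → skip
[4] flags=1010 → (cmp)
[5] flags=1010 MI?T → r4=0x58
[6] flags=1010 LE?T → r2=0x4a
[7] flags=1010 LS?F → skip

EXEC = [1,5,6]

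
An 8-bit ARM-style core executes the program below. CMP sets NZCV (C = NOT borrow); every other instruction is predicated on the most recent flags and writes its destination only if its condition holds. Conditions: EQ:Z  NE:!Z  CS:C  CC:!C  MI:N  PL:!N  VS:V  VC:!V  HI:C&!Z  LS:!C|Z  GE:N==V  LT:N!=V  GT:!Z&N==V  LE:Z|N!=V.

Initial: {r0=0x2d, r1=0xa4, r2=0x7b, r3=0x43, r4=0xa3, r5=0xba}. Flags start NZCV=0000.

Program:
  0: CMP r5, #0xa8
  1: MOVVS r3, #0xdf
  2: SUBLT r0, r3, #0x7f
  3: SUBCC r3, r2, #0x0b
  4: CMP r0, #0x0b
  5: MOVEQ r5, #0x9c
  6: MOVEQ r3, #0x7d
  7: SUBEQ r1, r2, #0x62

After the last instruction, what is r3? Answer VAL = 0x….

VAL = 0x43

[0] flags=0010 → (cmp)
[1] flags=0010 VS?F → skip
[2] flags=0010 LT?F → skip
[3] flags=0010 CC?F → skip
[4] flags=0010 → (cmp)
[5] flags=0010 EQ?F → skip
[6] flags=0010 EQ?F → skip
[7] flags=0010 EQ?F → skip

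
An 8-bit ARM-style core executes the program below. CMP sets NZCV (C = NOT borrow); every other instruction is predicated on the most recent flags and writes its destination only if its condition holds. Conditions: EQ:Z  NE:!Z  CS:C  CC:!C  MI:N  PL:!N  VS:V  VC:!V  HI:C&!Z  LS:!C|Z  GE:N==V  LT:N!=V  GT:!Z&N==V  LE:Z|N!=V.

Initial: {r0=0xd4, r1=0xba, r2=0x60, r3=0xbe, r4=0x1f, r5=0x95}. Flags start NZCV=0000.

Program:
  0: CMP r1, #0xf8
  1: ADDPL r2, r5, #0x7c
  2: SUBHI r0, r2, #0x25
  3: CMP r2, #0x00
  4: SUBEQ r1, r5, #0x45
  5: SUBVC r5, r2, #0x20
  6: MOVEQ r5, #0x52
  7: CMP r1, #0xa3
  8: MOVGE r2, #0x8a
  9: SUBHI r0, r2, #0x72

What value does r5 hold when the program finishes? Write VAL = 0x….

[0] flags=1000 → (cmp)
[1] flags=1000 PL?F → skip
[2] flags=1000 HI?F → skip
[3] flags=0010 → (cmp)
[4] flags=0010 EQ?F → skip
[5] flags=0010 VC?T → r5=0x40
[6] flags=0010 EQ?F → skip
[7] flags=0010 → (cmp)
[8] flags=0010 GE?T → r2=0x8a
[9] flags=0010 HI?T → r0=0x18

VAL = 0x40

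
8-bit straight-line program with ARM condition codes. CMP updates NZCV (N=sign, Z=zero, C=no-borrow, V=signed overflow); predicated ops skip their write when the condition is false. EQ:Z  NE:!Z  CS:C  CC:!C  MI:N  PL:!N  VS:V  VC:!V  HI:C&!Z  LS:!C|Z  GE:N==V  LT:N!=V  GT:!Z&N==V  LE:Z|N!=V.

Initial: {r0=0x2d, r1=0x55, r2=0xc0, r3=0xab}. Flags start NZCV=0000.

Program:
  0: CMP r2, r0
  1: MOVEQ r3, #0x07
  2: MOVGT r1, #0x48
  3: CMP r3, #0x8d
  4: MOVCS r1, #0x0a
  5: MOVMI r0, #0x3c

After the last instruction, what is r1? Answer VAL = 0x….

VAL = 0x0a

[0] flags=1010 → (cmp)
[1] flags=1010 EQ?F → skip
[2] flags=1010 GT?F → skip
[3] flags=0010 → (cmp)
[4] flags=0010 CS?T → r1=0x0a
[5] flags=0010 MI?F → skip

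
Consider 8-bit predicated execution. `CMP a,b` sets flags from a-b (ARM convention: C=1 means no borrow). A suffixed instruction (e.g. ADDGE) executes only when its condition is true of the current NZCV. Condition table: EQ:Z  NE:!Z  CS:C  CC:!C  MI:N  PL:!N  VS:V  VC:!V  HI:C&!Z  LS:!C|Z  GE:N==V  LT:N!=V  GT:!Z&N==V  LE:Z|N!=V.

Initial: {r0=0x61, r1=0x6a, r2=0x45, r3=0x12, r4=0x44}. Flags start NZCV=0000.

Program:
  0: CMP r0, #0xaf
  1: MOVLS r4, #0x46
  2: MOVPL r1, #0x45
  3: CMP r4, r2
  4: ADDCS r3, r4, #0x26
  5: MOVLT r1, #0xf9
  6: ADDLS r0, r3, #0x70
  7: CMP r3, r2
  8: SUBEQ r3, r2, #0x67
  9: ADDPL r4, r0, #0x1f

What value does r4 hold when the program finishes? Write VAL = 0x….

[0] flags=1001 → (cmp)
[1] flags=1001 LS?T → r4=0x46
[2] flags=1001 PL?F → skip
[3] flags=0010 → (cmp)
[4] flags=0010 CS?T → r3=0x6c
[5] flags=0010 LT?F → skip
[6] flags=0010 LS?F → skip
[7] flags=0010 → (cmp)
[8] flags=0010 EQ?F → skip
[9] flags=0010 PL?T → r4=0x80

VAL = 0x80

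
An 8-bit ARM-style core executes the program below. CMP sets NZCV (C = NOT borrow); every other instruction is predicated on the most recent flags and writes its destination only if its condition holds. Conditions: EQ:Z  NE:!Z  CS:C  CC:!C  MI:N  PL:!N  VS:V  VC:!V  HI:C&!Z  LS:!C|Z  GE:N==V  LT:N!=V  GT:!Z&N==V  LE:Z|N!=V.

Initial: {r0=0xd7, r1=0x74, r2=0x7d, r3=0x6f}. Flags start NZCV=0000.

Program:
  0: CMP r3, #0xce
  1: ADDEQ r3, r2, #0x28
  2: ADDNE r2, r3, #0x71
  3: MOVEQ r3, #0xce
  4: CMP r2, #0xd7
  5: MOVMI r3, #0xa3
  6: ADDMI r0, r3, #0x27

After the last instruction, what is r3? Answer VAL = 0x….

VAL = 0x6f

[0] flags=1001 → (cmp)
[1] flags=1001 EQ?F → skip
[2] flags=1001 NE?T → r2=0xe0
[3] flags=1001 EQ?F → skip
[4] flags=0010 → (cmp)
[5] flags=0010 MI?F → skip
[6] flags=0010 MI?F → skip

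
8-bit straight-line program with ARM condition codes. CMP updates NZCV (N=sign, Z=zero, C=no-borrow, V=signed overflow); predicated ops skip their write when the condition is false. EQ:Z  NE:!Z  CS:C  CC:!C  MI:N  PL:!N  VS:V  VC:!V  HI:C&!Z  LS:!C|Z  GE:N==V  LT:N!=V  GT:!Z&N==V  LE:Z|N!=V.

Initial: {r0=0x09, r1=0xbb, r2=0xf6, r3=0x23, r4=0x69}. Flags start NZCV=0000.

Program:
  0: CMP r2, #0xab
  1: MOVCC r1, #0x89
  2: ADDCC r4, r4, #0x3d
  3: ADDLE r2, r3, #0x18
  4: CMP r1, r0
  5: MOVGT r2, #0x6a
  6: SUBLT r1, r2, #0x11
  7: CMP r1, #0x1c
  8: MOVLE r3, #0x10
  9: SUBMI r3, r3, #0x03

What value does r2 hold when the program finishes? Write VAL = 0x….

VAL = 0xf6

0: ✓ CMP  NZCV=0010
1: · MOVCC
2: · ADDCC
3: · ADDLE
4: ✓ CMP  NZCV=1010
5: · MOVGT
6: ✓ SUBLT  r1←0xe5
7: ✓ CMP  NZCV=1010
8: ✓ MOVLE  r3←0x10
9: ✓ SUBMI  r3←0x0d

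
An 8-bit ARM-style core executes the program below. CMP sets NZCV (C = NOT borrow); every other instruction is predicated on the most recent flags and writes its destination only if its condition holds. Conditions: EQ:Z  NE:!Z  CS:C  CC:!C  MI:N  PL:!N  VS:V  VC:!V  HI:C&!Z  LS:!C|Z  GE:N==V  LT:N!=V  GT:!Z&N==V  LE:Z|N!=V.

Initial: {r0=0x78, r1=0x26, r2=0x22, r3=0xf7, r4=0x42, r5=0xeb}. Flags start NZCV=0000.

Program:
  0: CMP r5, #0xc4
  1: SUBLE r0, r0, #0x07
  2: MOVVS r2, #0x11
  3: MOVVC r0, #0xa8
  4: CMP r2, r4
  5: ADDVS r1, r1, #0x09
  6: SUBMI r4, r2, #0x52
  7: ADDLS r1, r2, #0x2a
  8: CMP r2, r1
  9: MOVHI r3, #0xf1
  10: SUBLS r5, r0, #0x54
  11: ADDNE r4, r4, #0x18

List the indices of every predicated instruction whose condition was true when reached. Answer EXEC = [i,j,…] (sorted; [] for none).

EXEC = [3,6,7,10,11]

[0] flags=0010 → (cmp)
[1] flags=0010 LE?F → skip
[2] flags=0010 VS?F → skip
[3] flags=0010 VC?T → r0=0xa8
[4] flags=1000 → (cmp)
[5] flags=1000 VS?F → skip
[6] flags=1000 MI?T → r4=0xd0
[7] flags=1000 LS?T → r1=0x4c
[8] flags=1000 → (cmp)
[9] flags=1000 HI?F → skip
[10] flags=1000 LS?T → r5=0x54
[11] flags=1000 NE?T → r4=0xe8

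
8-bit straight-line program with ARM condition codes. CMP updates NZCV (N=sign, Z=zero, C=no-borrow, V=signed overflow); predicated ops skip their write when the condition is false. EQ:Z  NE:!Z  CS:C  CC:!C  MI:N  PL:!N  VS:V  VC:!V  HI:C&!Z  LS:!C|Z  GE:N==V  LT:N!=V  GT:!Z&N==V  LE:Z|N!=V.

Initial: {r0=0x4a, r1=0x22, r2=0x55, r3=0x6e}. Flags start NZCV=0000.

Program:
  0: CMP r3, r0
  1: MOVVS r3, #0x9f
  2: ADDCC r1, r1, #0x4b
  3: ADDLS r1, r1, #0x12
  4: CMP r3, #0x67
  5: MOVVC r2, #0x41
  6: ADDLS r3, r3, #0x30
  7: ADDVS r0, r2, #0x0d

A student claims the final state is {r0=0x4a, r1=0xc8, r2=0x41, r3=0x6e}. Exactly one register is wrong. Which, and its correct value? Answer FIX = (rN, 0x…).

0: ✓ CMP  NZCV=0010
1: · MOVVS
2: · ADDCC
3: · ADDLS
4: ✓ CMP  NZCV=0010
5: ✓ MOVVC  r2←0x41
6: · ADDLS
7: · ADDVS

FIX = (r1, 0x22)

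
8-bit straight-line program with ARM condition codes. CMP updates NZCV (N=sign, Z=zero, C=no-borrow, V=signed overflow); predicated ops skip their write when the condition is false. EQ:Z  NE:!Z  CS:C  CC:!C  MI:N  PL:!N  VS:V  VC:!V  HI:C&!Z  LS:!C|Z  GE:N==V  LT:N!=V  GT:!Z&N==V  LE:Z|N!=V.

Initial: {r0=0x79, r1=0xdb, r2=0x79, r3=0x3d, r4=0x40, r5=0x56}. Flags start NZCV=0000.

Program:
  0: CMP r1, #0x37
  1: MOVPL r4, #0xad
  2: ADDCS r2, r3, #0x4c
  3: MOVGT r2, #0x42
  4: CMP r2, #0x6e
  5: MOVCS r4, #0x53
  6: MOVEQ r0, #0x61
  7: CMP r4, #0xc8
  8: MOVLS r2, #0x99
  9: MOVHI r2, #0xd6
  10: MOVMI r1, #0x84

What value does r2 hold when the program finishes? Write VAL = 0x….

0: ✓ CMP  NZCV=1010
1: · MOVPL
2: ✓ ADDCS  r2←0x89
3: · MOVGT
4: ✓ CMP  NZCV=0011
5: ✓ MOVCS  r4←0x53
6: · MOVEQ
7: ✓ CMP  NZCV=1001
8: ✓ MOVLS  r2←0x99
9: · MOVHI
10: ✓ MOVMI  r1←0x84

VAL = 0x99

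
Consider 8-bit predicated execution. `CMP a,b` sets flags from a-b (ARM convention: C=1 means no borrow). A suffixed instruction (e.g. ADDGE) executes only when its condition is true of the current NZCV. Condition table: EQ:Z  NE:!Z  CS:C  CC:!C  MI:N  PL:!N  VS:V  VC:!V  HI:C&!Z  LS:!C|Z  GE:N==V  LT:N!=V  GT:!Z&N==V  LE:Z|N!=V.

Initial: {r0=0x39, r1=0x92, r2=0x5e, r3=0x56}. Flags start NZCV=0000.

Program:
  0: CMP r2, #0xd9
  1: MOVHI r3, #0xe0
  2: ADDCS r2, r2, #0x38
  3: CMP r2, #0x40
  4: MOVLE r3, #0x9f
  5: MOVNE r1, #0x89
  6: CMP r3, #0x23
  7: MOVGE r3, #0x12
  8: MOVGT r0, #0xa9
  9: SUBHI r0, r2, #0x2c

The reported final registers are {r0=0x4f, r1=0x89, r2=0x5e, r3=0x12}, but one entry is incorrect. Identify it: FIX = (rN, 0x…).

FIX = (r0, 0x32)

[0] flags=1001 → (cmp)
[1] flags=1001 HI?F → skip
[2] flags=1001 CS?F → skip
[3] flags=0010 → (cmp)
[4] flags=0010 LE?F → skip
[5] flags=0010 NE?T → r1=0x89
[6] flags=0010 → (cmp)
[7] flags=0010 GE?T → r3=0x12
[8] flags=0010 GT?T → r0=0xa9
[9] flags=0010 HI?T → r0=0x32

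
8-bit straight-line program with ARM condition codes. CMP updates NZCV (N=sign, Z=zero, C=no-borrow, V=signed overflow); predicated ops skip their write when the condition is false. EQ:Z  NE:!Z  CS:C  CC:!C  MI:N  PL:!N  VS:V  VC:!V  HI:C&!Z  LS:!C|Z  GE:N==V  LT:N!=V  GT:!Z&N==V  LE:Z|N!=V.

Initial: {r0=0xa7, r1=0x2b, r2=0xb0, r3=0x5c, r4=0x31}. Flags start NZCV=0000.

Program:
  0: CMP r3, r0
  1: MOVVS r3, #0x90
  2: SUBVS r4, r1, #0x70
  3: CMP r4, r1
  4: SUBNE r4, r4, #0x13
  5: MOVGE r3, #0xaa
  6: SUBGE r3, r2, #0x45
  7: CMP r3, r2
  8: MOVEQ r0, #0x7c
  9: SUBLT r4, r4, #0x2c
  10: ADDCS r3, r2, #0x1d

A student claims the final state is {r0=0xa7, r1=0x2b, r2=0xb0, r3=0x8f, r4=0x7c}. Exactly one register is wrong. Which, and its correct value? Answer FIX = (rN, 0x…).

[0] flags=1001 → (cmp)
[1] flags=1001 VS?T → r3=0x90
[2] flags=1001 VS?T → r4=0xbb
[3] flags=1010 → (cmp)
[4] flags=1010 NE?T → r4=0xa8
[5] flags=1010 GE?F → skip
[6] flags=1010 GE?F → skip
[7] flags=1000 → (cmp)
[8] flags=1000 EQ?F → skip
[9] flags=1000 LT?T → r4=0x7c
[10] flags=1000 CS?F → skip

FIX = (r3, 0x90)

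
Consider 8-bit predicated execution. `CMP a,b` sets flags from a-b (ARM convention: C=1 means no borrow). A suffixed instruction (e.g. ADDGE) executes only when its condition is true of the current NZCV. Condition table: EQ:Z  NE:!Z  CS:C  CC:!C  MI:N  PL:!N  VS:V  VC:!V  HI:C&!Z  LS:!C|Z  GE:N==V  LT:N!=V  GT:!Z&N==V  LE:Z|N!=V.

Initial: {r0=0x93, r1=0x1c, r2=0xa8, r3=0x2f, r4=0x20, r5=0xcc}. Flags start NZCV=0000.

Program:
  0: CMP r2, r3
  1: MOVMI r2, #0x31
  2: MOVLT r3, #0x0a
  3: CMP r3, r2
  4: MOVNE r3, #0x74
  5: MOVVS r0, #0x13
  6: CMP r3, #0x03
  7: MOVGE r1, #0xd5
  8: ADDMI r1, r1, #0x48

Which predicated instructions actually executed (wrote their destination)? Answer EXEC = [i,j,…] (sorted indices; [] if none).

EXEC = [2,4,7]

0: ✓ CMP  NZCV=0011
1: · MOVMI
2: ✓ MOVLT  r3←0x0a
3: ✓ CMP  NZCV=0000
4: ✓ MOVNE  r3←0x74
5: · MOVVS
6: ✓ CMP  NZCV=0010
7: ✓ MOVGE  r1←0xd5
8: · ADDMI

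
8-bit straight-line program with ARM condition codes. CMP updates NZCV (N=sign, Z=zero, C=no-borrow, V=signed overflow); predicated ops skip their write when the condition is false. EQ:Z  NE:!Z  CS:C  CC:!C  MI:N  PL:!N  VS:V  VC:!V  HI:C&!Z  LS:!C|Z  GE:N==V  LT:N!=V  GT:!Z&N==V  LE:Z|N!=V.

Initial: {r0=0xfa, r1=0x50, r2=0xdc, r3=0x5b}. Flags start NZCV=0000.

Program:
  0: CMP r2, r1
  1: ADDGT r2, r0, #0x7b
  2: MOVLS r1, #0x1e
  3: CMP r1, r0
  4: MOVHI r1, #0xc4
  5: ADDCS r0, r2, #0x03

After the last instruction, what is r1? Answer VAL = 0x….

VAL = 0x50

[0] flags=1010 → (cmp)
[1] flags=1010 GT?F → skip
[2] flags=1010 LS?F → skip
[3] flags=0000 → (cmp)
[4] flags=0000 HI?F → skip
[5] flags=0000 CS?F → skip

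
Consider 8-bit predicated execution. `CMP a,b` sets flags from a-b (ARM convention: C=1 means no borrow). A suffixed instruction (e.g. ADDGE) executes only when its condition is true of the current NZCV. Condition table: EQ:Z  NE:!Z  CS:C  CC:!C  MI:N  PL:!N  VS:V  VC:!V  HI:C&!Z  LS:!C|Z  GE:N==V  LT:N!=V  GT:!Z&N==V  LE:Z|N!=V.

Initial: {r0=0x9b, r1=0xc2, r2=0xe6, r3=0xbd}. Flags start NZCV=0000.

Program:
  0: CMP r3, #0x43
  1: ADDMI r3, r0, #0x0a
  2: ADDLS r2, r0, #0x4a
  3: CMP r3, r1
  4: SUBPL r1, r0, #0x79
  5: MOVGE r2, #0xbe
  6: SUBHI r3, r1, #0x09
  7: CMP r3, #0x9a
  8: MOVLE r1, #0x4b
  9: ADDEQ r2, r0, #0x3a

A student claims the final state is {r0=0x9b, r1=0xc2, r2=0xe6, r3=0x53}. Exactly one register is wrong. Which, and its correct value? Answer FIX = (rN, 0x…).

[0] flags=0011 → (cmp)
[1] flags=0011 MI?F → skip
[2] flags=0011 LS?F → skip
[3] flags=1000 → (cmp)
[4] flags=1000 PL?F → skip
[5] flags=1000 GE?F → skip
[6] flags=1000 HI?F → skip
[7] flags=0010 → (cmp)
[8] flags=0010 LE?F → skip
[9] flags=0010 EQ?F → skip

FIX = (r3, 0xbd)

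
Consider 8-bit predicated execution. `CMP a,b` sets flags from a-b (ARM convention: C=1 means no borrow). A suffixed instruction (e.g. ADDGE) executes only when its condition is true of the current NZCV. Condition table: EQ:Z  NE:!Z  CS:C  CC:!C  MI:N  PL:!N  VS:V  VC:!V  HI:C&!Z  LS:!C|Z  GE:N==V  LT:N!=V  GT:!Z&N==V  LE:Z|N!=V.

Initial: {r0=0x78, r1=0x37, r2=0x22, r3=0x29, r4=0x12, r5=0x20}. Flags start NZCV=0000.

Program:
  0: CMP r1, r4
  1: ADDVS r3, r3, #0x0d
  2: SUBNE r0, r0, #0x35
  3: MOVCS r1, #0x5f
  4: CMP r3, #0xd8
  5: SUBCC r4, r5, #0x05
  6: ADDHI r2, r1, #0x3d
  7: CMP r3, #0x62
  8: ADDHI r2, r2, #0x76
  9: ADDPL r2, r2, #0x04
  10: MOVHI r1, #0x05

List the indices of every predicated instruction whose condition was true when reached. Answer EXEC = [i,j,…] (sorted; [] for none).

[0] flags=0010 → (cmp)
[1] flags=0010 VS?F → skip
[2] flags=0010 NE?T → r0=0x43
[3] flags=0010 CS?T → r1=0x5f
[4] flags=0000 → (cmp)
[5] flags=0000 CC?T → r4=0x1b
[6] flags=0000 HI?F → skip
[7] flags=1000 → (cmp)
[8] flags=1000 HI?F → skip
[9] flags=1000 PL?F → skip
[10] flags=1000 HI?F → skip

EXEC = [2,3,5]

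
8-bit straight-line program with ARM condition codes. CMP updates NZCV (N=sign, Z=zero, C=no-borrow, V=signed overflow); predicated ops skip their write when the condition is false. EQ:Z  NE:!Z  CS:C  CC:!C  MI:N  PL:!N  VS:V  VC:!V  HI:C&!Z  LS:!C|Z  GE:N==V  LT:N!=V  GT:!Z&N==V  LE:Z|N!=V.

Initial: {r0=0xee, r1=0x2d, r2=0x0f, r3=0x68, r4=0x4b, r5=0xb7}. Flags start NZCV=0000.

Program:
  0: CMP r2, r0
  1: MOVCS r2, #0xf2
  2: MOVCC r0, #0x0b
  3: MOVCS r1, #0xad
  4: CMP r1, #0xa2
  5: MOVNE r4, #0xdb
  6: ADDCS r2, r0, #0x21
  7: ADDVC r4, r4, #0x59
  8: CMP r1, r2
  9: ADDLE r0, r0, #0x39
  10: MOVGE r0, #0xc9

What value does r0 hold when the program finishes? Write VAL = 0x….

[0] flags=0000 → (cmp)
[1] flags=0000 CS?F → skip
[2] flags=0000 CC?T → r0=0x0b
[3] flags=0000 CS?F → skip
[4] flags=1001 → (cmp)
[5] flags=1001 NE?T → r4=0xdb
[6] flags=1001 CS?F → skip
[7] flags=1001 VC?F → skip
[8] flags=0010 → (cmp)
[9] flags=0010 LE?F → skip
[10] flags=0010 GE?T → r0=0xc9

VAL = 0xc9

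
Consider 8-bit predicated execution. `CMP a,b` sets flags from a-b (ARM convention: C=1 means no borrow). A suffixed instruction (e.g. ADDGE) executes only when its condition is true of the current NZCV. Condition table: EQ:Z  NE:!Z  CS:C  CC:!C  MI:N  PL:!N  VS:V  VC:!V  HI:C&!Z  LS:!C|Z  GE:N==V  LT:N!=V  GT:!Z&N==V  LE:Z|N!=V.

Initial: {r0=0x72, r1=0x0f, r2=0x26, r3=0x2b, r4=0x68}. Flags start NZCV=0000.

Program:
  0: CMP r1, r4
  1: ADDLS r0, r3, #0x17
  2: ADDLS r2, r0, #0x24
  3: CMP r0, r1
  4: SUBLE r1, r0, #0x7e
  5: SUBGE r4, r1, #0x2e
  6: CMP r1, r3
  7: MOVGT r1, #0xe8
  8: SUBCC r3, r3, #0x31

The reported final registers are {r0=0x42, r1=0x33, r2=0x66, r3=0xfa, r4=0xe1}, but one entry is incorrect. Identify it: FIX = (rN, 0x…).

FIX = (r1, 0x0f)

[0] flags=1000 → (cmp)
[1] flags=1000 LS?T → r0=0x42
[2] flags=1000 LS?T → r2=0x66
[3] flags=0010 → (cmp)
[4] flags=0010 LE?F → skip
[5] flags=0010 GE?T → r4=0xe1
[6] flags=1000 → (cmp)
[7] flags=1000 GT?F → skip
[8] flags=1000 CC?T → r3=0xfa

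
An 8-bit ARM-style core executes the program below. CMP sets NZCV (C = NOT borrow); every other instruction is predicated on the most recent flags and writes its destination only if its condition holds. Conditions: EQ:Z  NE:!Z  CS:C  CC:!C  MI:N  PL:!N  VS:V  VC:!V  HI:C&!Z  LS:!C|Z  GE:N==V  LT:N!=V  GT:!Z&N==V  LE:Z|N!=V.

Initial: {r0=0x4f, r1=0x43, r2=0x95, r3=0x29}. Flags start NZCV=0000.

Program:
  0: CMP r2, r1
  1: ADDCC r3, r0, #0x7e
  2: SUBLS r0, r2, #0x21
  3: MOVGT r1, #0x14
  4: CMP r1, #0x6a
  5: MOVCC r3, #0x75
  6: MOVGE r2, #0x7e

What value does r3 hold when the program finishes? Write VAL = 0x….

[0] flags=0011 → (cmp)
[1] flags=0011 CC?F → skip
[2] flags=0011 LS?F → skip
[3] flags=0011 GT?F → skip
[4] flags=1000 → (cmp)
[5] flags=1000 CC?T → r3=0x75
[6] flags=1000 GE?F → skip

VAL = 0x75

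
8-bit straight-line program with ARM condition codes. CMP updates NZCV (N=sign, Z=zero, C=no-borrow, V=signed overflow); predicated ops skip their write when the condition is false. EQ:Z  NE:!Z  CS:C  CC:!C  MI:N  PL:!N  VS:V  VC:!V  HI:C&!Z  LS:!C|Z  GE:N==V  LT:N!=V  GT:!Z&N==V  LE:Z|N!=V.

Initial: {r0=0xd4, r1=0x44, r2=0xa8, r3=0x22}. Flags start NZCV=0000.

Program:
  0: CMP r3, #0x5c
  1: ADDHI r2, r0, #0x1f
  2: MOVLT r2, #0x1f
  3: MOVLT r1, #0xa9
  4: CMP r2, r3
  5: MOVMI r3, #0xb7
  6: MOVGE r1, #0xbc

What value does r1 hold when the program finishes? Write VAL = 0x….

0: ✓ CMP  NZCV=1000
1: · ADDHI
2: ✓ MOVLT  r2←0x1f
3: ✓ MOVLT  r1←0xa9
4: ✓ CMP  NZCV=1000
5: ✓ MOVMI  r3←0xb7
6: · MOVGE

VAL = 0xa9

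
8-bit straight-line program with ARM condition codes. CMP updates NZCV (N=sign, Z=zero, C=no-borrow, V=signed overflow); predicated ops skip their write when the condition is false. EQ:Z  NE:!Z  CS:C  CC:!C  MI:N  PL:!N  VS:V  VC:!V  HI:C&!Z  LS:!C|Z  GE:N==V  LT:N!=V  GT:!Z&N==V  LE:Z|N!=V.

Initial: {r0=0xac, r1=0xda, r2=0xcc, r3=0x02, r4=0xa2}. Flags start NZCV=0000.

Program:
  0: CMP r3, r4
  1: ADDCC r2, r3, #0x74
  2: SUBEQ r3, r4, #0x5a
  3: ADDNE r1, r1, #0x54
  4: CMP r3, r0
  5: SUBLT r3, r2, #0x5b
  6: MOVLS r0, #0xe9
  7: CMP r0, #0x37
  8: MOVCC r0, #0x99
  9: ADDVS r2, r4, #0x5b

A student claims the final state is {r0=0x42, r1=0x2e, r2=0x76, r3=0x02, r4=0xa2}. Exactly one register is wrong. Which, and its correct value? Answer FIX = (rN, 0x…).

0: ✓ CMP  NZCV=0000
1: ✓ ADDCC  r2←0x76
2: · SUBEQ
3: ✓ ADDNE  r1←0x2e
4: ✓ CMP  NZCV=0000
5: · SUBLT
6: ✓ MOVLS  r0←0xe9
7: ✓ CMP  NZCV=1010
8: · MOVCC
9: · ADDVS

FIX = (r0, 0xe9)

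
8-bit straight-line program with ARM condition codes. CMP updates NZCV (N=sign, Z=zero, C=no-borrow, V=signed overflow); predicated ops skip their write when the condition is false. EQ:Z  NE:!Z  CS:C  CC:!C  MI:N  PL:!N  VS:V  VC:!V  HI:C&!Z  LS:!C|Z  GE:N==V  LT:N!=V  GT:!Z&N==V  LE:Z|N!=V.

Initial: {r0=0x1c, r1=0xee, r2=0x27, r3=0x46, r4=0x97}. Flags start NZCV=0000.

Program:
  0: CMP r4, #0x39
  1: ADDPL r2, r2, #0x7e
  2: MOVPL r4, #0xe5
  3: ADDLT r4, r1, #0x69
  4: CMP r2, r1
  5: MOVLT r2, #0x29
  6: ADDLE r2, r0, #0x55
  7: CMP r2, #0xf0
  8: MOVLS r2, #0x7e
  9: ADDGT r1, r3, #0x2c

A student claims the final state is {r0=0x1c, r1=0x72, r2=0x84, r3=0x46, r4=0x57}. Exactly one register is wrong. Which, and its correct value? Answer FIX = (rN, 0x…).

FIX = (r2, 0x7e)

[0] flags=0011 → (cmp)
[1] flags=0011 PL?T → r2=0xa5
[2] flags=0011 PL?T → r4=0xe5
[3] flags=0011 LT?T → r4=0x57
[4] flags=1000 → (cmp)
[5] flags=1000 LT?T → r2=0x29
[6] flags=1000 LE?T → r2=0x71
[7] flags=1001 → (cmp)
[8] flags=1001 LS?T → r2=0x7e
[9] flags=1001 GT?T → r1=0x72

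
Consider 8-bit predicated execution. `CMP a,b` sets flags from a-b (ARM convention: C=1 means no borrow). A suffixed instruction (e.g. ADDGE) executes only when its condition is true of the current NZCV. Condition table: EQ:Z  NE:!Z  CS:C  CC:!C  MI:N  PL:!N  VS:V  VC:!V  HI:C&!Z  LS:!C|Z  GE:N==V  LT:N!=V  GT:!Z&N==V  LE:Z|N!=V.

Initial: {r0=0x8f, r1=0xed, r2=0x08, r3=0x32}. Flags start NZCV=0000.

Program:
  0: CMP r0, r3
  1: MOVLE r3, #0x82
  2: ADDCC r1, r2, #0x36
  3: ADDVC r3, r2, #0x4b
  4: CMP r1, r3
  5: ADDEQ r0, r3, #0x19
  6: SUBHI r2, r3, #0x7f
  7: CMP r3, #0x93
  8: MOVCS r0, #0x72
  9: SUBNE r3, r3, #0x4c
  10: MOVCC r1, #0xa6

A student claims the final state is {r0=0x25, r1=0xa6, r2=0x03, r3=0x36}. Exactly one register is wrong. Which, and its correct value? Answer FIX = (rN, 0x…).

0: ✓ CMP  NZCV=0011
1: ✓ MOVLE  r3←0x82
2: · ADDCC
3: · ADDVC
4: ✓ CMP  NZCV=0010
5: · ADDEQ
6: ✓ SUBHI  r2←0x03
7: ✓ CMP  NZCV=1000
8: · MOVCS
9: ✓ SUBNE  r3←0x36
10: ✓ MOVCC  r1←0xa6

FIX = (r0, 0x8f)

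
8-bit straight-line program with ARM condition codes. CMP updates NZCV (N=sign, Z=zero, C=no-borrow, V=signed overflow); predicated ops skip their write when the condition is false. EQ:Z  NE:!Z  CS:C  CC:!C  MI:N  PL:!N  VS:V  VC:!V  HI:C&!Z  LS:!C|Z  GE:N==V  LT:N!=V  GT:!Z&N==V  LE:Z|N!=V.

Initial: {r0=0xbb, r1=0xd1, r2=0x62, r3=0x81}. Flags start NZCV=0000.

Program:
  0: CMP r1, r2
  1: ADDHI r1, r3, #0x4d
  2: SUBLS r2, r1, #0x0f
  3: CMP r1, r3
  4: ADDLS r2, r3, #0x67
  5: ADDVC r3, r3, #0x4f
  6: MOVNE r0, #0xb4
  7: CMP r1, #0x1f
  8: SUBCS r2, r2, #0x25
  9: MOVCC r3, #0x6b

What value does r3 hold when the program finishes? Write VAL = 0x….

0: ✓ CMP  NZCV=0011
1: ✓ ADDHI  r1←0xce
2: · SUBLS
3: ✓ CMP  NZCV=0010
4: · ADDLS
5: ✓ ADDVC  r3←0xd0
6: ✓ MOVNE  r0←0xb4
7: ✓ CMP  NZCV=1010
8: ✓ SUBCS  r2←0x3d
9: · MOVCC

VAL = 0xd0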